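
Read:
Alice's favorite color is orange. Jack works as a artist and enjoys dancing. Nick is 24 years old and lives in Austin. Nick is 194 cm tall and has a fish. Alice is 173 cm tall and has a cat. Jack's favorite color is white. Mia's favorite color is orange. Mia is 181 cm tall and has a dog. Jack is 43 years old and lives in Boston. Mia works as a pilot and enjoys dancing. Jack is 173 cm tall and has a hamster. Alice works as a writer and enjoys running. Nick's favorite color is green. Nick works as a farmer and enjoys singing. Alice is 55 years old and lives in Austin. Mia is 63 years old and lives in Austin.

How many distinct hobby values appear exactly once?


Unique hobby values: 2

2


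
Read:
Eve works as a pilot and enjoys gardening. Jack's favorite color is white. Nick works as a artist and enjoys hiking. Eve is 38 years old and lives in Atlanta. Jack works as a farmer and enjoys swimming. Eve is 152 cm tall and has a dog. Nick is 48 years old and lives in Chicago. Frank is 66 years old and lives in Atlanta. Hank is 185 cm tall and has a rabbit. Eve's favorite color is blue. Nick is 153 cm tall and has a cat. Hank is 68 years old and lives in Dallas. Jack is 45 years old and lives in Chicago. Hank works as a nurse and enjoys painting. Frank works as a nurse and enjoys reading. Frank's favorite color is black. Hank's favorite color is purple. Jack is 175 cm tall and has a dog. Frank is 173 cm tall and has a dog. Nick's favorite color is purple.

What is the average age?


Sum=265, n=5, avg=53

53


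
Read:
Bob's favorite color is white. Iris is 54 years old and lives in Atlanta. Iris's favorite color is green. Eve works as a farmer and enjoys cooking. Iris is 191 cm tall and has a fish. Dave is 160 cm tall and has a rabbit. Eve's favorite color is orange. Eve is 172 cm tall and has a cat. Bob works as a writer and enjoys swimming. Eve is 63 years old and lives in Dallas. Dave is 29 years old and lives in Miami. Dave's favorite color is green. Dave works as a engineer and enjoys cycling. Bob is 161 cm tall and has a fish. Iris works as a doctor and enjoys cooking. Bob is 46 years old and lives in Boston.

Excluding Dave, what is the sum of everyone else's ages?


Sum (excluding Dave): 163

163


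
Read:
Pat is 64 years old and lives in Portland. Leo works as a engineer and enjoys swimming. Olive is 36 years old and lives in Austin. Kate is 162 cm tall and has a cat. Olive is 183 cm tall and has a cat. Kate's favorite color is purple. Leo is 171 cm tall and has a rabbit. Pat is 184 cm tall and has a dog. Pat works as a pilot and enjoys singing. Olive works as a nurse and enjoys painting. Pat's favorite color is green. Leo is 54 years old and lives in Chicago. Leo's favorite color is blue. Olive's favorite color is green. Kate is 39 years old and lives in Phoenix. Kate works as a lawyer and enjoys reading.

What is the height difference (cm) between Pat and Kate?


|184 - 162| = 22

22


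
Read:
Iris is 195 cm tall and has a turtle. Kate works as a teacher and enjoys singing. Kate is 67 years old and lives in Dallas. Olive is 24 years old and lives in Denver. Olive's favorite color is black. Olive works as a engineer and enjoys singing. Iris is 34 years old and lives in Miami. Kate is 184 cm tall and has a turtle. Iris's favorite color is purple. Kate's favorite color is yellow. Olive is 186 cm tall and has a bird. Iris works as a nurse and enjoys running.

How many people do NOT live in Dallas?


Not in Dallas: 2

2


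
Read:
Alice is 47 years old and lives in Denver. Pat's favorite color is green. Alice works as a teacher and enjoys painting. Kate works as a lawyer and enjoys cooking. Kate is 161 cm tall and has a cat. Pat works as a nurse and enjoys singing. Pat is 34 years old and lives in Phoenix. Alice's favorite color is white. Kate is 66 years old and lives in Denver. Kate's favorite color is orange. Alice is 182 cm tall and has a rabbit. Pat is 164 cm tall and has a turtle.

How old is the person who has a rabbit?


Person with rabbit is Alice, age 47

47


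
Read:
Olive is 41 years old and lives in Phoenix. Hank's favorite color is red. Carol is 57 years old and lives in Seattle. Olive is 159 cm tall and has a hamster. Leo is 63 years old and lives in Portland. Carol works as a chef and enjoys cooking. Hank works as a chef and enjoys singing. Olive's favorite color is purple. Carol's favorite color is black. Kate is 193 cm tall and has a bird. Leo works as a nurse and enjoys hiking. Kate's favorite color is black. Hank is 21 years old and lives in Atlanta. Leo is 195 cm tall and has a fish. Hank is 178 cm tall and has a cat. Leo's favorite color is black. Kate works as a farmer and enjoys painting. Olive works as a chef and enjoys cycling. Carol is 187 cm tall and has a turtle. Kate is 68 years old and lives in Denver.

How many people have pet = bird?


Count: 1

1


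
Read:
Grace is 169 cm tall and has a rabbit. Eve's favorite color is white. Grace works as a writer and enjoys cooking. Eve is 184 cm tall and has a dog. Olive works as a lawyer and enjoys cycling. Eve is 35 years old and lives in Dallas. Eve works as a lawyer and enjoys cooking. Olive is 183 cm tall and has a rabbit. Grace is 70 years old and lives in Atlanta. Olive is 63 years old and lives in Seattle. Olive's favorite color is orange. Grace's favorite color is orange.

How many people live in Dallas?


Count in Dallas: 1

1


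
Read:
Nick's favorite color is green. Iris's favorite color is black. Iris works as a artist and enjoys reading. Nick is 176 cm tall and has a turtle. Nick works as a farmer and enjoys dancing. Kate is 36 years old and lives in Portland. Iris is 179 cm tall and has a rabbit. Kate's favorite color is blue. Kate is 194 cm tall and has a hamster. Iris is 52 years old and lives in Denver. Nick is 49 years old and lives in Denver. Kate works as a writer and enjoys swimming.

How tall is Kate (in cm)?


Kate is 194 cm tall

194


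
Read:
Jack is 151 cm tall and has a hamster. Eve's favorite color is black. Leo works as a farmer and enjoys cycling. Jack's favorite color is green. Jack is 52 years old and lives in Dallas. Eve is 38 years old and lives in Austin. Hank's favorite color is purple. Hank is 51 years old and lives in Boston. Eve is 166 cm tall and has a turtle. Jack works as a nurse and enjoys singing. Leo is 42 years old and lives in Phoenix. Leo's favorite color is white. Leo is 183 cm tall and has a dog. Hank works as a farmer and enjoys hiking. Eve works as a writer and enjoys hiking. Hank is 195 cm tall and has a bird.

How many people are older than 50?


Filter: 2

2


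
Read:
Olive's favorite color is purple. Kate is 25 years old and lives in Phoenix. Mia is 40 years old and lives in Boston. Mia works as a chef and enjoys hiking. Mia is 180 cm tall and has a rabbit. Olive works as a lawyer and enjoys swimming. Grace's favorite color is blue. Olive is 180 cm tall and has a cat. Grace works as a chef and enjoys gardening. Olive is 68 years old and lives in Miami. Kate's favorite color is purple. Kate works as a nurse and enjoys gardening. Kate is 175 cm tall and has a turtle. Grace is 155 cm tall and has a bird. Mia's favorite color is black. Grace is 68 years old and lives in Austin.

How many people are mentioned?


People: Kate, Mia, Olive, Grace. Count = 4

4


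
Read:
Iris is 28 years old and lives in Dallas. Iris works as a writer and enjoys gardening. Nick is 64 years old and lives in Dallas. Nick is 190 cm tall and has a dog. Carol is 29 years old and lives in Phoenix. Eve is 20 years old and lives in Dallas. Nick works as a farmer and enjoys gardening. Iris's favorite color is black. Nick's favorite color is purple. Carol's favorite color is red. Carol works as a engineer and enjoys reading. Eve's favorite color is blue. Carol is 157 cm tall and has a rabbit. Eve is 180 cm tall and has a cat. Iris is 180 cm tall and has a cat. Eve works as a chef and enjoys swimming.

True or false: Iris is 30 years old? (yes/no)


Iris is actually 28. no

no


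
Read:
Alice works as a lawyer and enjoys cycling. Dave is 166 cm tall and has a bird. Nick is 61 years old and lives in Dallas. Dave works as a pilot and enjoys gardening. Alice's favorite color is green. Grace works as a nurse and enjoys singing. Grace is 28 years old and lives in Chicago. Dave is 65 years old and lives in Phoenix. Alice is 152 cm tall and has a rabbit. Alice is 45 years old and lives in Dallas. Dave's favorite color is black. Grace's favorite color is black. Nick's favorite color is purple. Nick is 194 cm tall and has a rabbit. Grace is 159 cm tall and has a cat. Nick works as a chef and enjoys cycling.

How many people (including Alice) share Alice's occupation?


Alice is a lawyer. Count = 1

1


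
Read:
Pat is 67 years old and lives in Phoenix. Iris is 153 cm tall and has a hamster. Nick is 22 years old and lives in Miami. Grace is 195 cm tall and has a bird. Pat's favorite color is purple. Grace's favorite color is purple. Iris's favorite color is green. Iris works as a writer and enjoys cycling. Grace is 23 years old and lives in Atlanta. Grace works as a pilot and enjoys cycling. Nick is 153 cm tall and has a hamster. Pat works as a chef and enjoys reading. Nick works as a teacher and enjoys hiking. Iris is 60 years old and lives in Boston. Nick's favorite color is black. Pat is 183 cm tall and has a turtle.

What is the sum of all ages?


23+60+22+67 = 172

172


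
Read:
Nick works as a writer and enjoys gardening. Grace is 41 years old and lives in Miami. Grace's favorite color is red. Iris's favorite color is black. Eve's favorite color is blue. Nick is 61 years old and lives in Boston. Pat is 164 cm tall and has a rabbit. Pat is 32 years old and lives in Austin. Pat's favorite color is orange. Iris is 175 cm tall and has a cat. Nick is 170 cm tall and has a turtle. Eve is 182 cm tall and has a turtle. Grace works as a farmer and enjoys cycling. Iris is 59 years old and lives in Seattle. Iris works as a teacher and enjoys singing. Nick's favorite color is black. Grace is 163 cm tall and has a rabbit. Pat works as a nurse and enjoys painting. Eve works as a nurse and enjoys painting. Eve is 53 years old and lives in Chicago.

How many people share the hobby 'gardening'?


Count: 1

1


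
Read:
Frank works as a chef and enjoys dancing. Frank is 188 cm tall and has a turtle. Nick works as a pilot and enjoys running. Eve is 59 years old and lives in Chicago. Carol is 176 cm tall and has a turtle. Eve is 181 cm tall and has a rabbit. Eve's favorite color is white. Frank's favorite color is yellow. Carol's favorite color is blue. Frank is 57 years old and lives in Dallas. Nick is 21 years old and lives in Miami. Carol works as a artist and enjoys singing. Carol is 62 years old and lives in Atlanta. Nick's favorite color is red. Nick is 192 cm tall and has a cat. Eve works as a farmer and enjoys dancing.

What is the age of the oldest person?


Oldest: Carol at 62

62


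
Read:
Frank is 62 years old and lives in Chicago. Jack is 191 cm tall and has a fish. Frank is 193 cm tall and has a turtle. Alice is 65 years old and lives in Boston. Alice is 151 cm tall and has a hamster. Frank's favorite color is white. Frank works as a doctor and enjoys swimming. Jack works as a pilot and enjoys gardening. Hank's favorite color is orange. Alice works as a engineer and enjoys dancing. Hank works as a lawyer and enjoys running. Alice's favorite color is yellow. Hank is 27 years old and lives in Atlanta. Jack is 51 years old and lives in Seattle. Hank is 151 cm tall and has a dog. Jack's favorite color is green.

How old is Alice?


Alice is 65 years old

65


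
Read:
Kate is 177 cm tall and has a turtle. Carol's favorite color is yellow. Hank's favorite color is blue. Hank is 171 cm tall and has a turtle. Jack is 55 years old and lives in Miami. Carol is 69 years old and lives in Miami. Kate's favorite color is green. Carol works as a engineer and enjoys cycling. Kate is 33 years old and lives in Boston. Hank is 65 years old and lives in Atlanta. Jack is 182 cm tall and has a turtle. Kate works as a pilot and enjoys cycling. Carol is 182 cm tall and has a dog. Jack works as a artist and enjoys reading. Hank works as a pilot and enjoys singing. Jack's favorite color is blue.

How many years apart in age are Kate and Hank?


33 vs 65, diff = 32

32


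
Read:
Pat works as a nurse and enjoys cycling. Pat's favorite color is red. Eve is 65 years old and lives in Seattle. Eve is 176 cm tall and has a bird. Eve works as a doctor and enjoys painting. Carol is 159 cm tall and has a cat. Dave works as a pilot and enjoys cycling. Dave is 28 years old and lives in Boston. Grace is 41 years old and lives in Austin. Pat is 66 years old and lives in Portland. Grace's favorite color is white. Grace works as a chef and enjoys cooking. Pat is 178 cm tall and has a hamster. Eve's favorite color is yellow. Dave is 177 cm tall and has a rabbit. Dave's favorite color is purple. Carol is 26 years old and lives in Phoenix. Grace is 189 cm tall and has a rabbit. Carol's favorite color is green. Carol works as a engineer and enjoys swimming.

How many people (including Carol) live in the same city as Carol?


Carol lives in Phoenix. Count = 1

1


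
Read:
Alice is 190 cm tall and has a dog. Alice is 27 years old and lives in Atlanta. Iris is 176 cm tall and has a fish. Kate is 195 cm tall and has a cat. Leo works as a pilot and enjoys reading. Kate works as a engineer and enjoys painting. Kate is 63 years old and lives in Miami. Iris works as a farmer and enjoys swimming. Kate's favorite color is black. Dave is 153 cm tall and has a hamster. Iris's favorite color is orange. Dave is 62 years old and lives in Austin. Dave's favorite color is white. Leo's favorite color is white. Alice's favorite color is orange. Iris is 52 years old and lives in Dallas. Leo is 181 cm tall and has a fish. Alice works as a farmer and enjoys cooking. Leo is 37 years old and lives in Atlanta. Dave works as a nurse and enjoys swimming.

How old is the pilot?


The pilot is Leo, age 37

37


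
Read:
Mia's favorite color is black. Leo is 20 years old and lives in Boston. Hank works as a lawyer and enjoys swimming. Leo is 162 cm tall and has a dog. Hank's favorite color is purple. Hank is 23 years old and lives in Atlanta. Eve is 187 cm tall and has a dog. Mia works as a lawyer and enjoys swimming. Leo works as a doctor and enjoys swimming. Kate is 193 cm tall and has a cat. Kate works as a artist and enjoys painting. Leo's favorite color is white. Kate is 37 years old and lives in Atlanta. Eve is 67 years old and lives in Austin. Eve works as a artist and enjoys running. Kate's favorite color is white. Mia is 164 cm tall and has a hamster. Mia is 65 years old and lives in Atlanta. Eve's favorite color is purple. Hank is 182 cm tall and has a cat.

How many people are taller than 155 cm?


Taller than 155: 5

5


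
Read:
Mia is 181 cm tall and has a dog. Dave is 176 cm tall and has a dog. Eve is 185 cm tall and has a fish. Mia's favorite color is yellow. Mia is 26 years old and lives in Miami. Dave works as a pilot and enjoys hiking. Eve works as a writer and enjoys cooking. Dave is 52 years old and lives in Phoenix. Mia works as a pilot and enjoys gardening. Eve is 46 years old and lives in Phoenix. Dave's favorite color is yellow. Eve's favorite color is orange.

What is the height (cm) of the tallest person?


Tallest: Eve at 185 cm

185


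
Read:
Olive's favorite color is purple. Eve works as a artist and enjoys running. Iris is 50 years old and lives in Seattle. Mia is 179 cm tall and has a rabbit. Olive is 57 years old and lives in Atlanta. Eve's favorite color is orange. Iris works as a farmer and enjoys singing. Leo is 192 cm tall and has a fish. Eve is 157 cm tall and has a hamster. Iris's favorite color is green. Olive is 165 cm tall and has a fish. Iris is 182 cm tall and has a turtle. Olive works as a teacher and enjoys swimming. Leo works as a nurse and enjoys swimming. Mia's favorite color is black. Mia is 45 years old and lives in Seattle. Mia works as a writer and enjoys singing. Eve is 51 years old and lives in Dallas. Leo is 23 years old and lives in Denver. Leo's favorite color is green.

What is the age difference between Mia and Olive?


|45 - 57| = 12

12


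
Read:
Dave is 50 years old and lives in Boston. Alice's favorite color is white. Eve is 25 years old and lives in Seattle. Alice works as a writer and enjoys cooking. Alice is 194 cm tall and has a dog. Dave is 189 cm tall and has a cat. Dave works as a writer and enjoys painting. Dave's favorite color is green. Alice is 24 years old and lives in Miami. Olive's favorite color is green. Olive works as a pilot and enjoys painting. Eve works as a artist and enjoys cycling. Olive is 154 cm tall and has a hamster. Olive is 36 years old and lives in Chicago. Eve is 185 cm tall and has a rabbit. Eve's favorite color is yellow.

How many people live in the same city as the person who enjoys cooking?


Person with hobby cooking is Alice, city Miami. Count = 1

1


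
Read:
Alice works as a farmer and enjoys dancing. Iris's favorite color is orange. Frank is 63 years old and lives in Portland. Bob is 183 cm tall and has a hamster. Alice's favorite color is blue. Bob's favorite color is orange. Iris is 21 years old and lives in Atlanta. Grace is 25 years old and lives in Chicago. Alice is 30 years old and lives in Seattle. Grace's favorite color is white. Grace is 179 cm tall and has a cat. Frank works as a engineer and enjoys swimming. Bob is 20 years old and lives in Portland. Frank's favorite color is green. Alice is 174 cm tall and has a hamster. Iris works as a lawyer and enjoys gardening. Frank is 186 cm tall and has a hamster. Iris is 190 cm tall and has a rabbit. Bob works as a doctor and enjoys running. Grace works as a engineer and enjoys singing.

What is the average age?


Sum=159, n=5, avg=31.8

31.8


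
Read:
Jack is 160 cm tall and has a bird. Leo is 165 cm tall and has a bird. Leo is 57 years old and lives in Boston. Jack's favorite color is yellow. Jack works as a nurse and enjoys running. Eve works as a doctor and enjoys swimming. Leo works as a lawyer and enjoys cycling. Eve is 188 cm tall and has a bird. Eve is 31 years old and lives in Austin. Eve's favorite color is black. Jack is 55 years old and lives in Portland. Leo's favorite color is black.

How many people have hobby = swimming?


Count: 1

1


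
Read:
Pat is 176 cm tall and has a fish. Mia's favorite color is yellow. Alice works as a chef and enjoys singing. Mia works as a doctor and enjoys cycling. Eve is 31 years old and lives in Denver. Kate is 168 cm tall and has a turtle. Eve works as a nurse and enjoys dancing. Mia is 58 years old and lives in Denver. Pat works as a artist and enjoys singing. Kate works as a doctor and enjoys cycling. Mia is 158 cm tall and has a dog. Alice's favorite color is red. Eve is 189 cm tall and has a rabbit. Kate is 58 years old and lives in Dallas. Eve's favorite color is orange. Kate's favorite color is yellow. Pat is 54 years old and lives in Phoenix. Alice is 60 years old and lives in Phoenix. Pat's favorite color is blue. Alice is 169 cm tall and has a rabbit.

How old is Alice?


Alice is 60 years old

60


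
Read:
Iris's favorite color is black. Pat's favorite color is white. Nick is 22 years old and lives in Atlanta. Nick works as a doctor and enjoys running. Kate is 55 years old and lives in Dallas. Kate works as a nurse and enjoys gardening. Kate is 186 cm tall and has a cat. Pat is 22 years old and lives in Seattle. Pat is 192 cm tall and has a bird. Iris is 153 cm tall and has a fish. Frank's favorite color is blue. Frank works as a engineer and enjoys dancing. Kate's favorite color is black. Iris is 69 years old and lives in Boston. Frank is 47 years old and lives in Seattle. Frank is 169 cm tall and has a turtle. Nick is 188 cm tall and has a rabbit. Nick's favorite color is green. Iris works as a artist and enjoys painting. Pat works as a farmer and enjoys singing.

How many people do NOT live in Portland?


Not in Portland: 5

5


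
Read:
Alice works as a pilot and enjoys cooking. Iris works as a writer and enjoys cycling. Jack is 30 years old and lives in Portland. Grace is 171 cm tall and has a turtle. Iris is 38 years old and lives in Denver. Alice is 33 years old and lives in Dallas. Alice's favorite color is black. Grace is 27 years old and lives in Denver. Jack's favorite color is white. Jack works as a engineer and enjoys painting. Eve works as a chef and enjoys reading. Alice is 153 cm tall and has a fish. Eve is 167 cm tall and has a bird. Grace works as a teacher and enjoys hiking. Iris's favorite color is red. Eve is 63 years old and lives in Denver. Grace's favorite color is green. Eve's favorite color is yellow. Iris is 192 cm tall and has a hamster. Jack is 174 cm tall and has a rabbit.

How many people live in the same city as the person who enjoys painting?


Person with hobby painting is Jack, city Portland. Count = 1

1


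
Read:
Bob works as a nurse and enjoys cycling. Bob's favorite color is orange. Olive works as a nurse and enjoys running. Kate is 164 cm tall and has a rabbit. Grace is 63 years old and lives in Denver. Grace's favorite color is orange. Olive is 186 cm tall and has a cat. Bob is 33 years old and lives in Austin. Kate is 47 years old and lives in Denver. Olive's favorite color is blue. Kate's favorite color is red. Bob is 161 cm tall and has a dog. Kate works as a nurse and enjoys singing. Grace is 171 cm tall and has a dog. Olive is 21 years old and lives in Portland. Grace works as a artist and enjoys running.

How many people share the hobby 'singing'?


Count: 1

1


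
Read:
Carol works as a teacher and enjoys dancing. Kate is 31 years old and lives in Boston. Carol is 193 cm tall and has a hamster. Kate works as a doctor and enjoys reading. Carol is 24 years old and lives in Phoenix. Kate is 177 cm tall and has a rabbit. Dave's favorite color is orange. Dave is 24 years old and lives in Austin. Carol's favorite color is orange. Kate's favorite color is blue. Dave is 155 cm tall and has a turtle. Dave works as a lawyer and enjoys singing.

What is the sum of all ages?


31+24+24 = 79

79


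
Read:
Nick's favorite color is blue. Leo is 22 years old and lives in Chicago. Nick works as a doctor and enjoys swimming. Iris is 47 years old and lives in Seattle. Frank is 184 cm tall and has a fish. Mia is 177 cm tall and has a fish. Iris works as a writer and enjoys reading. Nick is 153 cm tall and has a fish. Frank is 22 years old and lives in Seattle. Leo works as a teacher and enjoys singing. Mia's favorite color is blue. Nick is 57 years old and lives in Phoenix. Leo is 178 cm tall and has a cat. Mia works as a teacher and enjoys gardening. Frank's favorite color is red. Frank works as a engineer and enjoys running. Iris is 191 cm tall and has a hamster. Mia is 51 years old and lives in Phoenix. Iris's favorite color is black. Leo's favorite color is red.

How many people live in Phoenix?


Count in Phoenix: 2

2


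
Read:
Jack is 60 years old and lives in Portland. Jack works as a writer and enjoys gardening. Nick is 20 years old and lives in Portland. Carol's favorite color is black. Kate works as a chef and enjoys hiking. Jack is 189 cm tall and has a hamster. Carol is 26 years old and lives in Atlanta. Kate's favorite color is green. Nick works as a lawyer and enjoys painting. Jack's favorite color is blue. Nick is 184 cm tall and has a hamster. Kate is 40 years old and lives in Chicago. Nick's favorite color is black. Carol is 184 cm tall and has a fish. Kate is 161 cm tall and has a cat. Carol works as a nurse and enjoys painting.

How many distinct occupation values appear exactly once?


Unique occupation values: 4

4


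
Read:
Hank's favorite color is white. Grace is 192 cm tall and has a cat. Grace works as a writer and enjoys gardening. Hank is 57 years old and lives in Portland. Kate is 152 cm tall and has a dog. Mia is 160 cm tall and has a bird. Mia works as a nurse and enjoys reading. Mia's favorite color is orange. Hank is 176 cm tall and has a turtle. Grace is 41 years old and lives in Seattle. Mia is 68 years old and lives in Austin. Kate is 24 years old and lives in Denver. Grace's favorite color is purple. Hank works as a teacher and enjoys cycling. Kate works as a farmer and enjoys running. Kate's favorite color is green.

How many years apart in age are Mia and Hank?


68 vs 57, diff = 11

11


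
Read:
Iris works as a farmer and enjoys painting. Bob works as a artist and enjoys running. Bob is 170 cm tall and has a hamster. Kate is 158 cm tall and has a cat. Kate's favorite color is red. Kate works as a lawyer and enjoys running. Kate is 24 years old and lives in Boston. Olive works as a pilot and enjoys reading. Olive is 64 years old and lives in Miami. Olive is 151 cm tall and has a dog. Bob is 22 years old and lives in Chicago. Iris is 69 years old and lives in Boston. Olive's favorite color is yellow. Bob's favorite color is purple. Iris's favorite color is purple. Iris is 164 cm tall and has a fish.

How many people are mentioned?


People: Iris, Kate, Bob, Olive. Count = 4

4


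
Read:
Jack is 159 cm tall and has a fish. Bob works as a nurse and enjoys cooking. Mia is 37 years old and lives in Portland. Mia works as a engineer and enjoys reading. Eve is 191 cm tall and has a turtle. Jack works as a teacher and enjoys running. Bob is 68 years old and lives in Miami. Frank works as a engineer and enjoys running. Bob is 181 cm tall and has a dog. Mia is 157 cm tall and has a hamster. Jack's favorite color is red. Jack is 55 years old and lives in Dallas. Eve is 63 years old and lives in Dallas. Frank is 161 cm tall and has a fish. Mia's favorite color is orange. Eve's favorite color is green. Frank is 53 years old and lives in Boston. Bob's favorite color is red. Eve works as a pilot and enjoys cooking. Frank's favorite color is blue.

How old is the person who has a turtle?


Person with turtle is Eve, age 63

63


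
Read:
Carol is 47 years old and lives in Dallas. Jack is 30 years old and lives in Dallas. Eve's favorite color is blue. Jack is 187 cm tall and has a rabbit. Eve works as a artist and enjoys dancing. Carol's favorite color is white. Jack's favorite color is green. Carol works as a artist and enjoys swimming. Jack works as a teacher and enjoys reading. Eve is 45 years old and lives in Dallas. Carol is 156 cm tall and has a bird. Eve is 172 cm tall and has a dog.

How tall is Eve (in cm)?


Eve is 172 cm tall

172


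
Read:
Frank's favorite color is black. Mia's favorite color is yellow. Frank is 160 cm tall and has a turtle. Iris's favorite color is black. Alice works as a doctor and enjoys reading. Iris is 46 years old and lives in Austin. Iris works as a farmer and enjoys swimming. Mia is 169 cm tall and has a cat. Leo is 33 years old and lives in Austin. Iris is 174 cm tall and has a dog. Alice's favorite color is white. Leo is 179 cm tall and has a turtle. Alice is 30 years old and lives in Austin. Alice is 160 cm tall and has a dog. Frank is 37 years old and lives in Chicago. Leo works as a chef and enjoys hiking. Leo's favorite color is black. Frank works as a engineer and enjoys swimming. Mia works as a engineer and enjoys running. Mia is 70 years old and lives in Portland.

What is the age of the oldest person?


Oldest: Mia at 70

70


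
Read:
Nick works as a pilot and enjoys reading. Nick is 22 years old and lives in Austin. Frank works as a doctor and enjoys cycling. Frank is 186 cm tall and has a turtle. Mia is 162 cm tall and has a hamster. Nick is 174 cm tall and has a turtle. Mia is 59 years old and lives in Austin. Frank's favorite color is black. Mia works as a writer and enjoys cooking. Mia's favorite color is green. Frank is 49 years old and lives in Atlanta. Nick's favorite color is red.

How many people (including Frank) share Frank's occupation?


Frank is a doctor. Count = 1

1


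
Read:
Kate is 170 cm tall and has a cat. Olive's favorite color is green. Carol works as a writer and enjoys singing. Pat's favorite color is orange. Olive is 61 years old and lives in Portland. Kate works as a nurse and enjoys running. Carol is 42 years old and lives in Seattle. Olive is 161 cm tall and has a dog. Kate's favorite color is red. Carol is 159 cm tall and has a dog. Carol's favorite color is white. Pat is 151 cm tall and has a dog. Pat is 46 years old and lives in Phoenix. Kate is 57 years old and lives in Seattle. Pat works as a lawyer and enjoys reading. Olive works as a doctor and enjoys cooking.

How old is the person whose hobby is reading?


Person with hobby=reading is Pat, age 46

46


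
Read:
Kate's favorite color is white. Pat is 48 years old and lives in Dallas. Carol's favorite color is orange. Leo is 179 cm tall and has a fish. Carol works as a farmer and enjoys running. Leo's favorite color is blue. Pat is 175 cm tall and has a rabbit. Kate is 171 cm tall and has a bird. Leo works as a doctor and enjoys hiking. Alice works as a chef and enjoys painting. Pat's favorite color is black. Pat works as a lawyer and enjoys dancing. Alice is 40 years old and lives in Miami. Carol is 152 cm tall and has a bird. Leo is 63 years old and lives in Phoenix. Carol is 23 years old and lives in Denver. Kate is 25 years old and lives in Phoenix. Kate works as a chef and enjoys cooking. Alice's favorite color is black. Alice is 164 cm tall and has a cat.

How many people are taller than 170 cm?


Taller than 170: 3

3


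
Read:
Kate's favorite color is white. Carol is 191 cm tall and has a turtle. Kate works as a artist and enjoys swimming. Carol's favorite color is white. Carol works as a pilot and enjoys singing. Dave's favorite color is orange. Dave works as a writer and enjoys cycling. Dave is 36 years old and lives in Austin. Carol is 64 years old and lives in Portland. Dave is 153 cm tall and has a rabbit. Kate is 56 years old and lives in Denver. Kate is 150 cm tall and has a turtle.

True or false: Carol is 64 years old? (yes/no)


Carol is actually 64. yes

yes


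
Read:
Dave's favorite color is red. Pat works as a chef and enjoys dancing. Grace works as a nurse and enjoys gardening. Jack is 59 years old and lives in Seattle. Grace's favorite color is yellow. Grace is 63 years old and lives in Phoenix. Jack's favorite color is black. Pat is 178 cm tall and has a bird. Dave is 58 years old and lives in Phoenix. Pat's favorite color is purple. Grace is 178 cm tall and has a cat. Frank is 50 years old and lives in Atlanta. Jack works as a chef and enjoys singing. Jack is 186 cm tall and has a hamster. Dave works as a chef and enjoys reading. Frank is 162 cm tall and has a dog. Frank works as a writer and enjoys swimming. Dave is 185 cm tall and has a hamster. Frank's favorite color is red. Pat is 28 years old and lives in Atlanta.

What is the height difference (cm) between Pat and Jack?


|178 - 186| = 8

8


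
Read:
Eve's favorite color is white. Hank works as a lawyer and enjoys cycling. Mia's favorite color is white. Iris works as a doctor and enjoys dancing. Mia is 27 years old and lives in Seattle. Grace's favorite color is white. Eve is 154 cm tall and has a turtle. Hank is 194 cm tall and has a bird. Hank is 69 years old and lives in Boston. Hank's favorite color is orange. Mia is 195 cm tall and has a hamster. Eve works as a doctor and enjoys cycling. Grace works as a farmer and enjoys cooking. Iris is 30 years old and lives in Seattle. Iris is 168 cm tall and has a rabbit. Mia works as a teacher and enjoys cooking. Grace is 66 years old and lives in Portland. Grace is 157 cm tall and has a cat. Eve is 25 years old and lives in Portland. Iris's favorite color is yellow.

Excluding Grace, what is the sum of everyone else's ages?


Sum (excluding Grace): 151

151


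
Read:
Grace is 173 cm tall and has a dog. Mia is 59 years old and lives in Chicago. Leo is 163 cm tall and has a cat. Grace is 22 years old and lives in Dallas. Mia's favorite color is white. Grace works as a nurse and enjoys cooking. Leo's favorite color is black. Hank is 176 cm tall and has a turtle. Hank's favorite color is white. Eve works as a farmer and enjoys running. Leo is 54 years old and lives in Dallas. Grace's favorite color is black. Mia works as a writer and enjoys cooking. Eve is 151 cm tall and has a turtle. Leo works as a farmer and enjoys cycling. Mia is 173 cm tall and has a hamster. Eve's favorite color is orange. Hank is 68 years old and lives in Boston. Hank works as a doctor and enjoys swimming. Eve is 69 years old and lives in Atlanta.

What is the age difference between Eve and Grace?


|69 - 22| = 47

47


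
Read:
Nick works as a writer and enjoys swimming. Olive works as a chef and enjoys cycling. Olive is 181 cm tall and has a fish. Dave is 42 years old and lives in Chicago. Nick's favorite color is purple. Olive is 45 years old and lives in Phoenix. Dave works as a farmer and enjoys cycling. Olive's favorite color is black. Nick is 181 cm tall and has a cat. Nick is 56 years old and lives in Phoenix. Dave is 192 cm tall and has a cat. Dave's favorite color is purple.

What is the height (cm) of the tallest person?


Tallest: Dave at 192 cm

192


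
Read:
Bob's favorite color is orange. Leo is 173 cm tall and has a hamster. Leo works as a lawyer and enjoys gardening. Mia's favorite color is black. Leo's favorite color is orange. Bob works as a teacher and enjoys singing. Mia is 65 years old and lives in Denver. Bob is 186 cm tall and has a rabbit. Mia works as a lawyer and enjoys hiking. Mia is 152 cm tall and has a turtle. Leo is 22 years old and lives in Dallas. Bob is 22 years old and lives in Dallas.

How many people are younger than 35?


Filter: 2

2


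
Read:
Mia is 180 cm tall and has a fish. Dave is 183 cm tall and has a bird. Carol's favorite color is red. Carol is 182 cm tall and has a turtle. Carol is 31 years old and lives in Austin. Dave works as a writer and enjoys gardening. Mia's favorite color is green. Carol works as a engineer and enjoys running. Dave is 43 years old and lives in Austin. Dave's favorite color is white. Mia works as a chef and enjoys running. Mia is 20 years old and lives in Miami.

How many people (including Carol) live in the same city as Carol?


Carol lives in Austin. Count = 2

2


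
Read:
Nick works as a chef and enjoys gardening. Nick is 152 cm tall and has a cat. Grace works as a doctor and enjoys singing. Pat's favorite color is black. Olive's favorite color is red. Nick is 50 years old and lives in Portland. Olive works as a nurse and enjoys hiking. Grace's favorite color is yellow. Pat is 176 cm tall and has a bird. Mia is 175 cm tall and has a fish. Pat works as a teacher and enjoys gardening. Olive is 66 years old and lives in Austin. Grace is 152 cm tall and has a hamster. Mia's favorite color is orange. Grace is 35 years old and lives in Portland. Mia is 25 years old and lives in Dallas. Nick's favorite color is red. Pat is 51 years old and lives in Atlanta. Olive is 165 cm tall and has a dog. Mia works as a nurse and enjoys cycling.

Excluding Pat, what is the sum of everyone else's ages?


Sum (excluding Pat): 176

176


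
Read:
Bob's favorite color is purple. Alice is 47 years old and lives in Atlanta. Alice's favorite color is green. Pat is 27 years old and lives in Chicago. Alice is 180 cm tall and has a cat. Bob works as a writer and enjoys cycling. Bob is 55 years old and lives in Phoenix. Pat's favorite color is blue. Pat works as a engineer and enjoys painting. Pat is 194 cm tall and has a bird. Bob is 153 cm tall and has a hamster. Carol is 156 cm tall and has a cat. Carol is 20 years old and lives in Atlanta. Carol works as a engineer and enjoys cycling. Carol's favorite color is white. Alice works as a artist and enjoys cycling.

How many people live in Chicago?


Count in Chicago: 1

1


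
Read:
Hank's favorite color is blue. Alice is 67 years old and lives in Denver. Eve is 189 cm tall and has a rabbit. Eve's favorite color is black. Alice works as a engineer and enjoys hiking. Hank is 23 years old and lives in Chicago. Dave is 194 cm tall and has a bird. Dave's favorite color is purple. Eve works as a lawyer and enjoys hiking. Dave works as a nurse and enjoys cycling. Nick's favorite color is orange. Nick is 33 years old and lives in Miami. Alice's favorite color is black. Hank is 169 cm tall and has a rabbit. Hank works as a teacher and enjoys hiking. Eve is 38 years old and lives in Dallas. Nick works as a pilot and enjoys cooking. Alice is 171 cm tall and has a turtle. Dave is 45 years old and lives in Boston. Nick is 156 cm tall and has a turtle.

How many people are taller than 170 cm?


Taller than 170: 3

3


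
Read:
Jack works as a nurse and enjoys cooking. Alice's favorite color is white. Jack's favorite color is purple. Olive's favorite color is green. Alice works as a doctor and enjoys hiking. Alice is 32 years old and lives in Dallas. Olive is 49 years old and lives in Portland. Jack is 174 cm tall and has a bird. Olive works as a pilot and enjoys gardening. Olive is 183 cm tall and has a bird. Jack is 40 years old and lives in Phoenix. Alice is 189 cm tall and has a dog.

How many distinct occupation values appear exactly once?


Unique occupation values: 3

3


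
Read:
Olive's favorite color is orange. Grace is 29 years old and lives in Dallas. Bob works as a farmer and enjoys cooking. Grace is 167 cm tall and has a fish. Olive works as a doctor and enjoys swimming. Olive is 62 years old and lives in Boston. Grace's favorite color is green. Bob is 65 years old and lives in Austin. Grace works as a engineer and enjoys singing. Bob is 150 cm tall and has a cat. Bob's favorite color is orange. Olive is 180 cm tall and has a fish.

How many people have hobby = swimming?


Count: 1

1


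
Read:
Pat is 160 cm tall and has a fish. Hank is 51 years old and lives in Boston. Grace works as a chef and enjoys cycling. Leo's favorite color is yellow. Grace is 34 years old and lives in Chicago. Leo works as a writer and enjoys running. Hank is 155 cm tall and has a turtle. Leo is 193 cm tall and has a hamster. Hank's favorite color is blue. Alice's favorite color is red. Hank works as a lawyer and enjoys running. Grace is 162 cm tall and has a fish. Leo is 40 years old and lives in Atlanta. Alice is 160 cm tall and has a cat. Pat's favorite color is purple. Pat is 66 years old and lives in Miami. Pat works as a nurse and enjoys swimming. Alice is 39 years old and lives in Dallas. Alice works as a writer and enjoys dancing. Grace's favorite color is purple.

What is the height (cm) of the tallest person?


Tallest: Leo at 193 cm

193


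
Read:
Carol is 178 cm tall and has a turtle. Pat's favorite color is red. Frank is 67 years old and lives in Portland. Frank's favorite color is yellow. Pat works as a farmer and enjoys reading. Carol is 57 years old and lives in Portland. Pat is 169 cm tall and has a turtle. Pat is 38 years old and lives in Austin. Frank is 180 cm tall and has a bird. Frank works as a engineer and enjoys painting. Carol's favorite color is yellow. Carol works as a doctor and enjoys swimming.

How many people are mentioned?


People: Pat, Frank, Carol. Count = 3

3


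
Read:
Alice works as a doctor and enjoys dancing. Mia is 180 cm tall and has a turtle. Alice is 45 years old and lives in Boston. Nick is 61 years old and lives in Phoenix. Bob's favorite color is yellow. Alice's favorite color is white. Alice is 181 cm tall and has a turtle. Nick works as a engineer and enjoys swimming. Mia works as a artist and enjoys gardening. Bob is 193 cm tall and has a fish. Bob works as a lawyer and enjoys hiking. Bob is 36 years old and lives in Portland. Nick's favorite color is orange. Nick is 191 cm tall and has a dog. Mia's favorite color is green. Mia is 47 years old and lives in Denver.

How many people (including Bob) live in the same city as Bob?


Bob lives in Portland. Count = 1

1


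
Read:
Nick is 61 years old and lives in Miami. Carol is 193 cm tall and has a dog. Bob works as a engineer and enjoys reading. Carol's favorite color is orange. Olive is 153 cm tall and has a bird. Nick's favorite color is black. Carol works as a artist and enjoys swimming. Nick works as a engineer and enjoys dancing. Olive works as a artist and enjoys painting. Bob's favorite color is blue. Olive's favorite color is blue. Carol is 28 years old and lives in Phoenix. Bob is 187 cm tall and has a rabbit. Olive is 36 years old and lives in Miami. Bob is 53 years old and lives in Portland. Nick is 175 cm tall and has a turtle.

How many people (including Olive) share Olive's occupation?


Olive is a artist. Count = 2

2
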